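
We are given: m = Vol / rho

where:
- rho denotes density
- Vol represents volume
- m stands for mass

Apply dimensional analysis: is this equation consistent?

No

rho (density) has dimensions [L^-3 M].
Vol (volume) has dimensions [L^3].
m (mass) has dimensions [M].

Left side: [M]
Right side: [L^6 M^-1]

The two sides have different dimensions, so the equation is NOT dimensionally consistent.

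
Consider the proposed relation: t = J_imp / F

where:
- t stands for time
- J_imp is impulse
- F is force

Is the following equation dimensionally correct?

Yes

t (time) has dimensions [T].
J_imp (impulse) has dimensions [L M T^-1].
F (force) has dimensions [L M T^-2].

Left side: [T]
Right side: [T]

Both sides have the same dimensions, so the equation is dimensionally consistent.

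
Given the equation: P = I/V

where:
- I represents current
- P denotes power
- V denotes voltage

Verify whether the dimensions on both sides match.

No

I (current) has dimensions [I].
P (power) has dimensions [L^2 M T^-3].
V (voltage) has dimensions [I^-1 L^2 M T^-3].

Left side: [L^2 M T^-3]
Right side: [I^2 L^-2 M^-1 T^3]

The two sides have different dimensions, so the equation is NOT dimensionally consistent.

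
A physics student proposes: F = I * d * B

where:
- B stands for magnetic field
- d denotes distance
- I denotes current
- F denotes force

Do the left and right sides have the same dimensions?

Yes

B (magnetic field) has dimensions [I^-1 M T^-2].
d (distance) has dimensions [L].
I (current) has dimensions [I].
F (force) has dimensions [L M T^-2].

Left side: [L M T^-2]
Right side: [L M T^-2]

Both sides have the same dimensions, so the equation is dimensionally consistent.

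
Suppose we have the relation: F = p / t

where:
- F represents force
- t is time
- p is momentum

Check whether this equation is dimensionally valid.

Yes

F (force) has dimensions [L M T^-2].
t (time) has dimensions [T].
p (momentum) has dimensions [L M T^-1].

Left side: [L M T^-2]
Right side: [L M T^-2]

Both sides have the same dimensions, so the equation is dimensionally consistent.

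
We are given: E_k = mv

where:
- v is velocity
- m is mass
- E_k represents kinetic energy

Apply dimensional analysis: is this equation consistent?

No

v (velocity) has dimensions [L T^-1].
m (mass) has dimensions [M].
E_k (kinetic energy) has dimensions [L^2 M T^-2].

Left side: [L^2 M T^-2]
Right side: [L M T^-1]

The two sides have different dimensions, so the equation is NOT dimensionally consistent.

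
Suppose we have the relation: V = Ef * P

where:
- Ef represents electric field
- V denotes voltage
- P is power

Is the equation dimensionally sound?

No

Ef (electric field) has dimensions [I^-1 L M T^-3].
V (voltage) has dimensions [I^-1 L^2 M T^-3].
P (power) has dimensions [L^2 M T^-3].

Left side: [I^-1 L^2 M T^-3]
Right side: [I^-1 L^3 M^2 T^-6]

The two sides have different dimensions, so the equation is NOT dimensionally consistent.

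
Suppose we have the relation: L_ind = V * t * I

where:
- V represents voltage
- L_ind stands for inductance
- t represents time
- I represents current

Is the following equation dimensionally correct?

No

V (voltage) has dimensions [I^-1 L^2 M T^-3].
L_ind (inductance) has dimensions [I^-2 L^2 M T^-2].
t (time) has dimensions [T].
I (current) has dimensions [I].

Left side: [I^-2 L^2 M T^-2]
Right side: [L^2 M T^-2]

The two sides have different dimensions, so the equation is NOT dimensionally consistent.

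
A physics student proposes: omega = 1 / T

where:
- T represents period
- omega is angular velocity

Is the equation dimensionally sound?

Yes

T (period) has dimensions [T].
omega (angular velocity) has dimensions [T^-1].

Left side: [T^-1]
Right side: [T^-1]

Both sides have the same dimensions, so the equation is dimensionally consistent.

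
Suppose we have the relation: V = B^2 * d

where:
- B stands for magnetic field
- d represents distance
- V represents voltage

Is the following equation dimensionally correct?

No

B (magnetic field) has dimensions [I^-1 M T^-2].
d (distance) has dimensions [L].
V (voltage) has dimensions [I^-1 L^2 M T^-3].

Left side: [I^-1 L^2 M T^-3]
Right side: [I^-2 L M^2 T^-4]

The two sides have different dimensions, so the equation is NOT dimensionally consistent.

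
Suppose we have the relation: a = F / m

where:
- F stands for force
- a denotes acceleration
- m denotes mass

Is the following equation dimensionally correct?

Yes

F (force) has dimensions [L M T^-2].
a (acceleration) has dimensions [L T^-2].
m (mass) has dimensions [M].

Left side: [L T^-2]
Right side: [L T^-2]

Both sides have the same dimensions, so the equation is dimensionally consistent.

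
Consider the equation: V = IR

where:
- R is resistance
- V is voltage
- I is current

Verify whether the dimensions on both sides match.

Yes

R (resistance) has dimensions [I^-2 L^2 M T^-3].
V (voltage) has dimensions [I^-1 L^2 M T^-3].
I (current) has dimensions [I].

Left side: [I^-1 L^2 M T^-3]
Right side: [I^-1 L^2 M T^-3]

Both sides have the same dimensions, so the equation is dimensionally consistent.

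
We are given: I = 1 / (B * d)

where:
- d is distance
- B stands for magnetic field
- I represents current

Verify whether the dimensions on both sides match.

No

d (distance) has dimensions [L].
B (magnetic field) has dimensions [I^-1 M T^-2].
I (current) has dimensions [I].

Left side: [I]
Right side: [I L^-1 M^-1 T^2]

The two sides have different dimensions, so the equation is NOT dimensionally consistent.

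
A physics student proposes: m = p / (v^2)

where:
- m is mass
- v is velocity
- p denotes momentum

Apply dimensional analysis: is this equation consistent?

No

m (mass) has dimensions [M].
v (velocity) has dimensions [L T^-1].
p (momentum) has dimensions [L M T^-1].

Left side: [M]
Right side: [L^-1 M T]

The two sides have different dimensions, so the equation is NOT dimensionally consistent.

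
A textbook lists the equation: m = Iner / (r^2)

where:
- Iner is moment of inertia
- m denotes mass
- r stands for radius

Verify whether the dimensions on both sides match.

Yes

Iner (moment of inertia) has dimensions [L^2 M].
m (mass) has dimensions [M].
r (radius) has dimensions [L].

Left side: [M]
Right side: [M]

Both sides have the same dimensions, so the equation is dimensionally consistent.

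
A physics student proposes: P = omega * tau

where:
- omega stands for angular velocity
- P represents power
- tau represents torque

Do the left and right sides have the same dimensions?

Yes

omega (angular velocity) has dimensions [T^-1].
P (power) has dimensions [L^2 M T^-3].
tau (torque) has dimensions [L^2 M T^-2].

Left side: [L^2 M T^-3]
Right side: [L^2 M T^-3]

Both sides have the same dimensions, so the equation is dimensionally consistent.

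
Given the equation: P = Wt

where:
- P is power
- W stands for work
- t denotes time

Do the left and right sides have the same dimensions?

No

P (power) has dimensions [L^2 M T^-3].
W (work) has dimensions [L^2 M T^-2].
t (time) has dimensions [T].

Left side: [L^2 M T^-3]
Right side: [L^2 M T^-1]

The two sides have different dimensions, so the equation is NOT dimensionally consistent.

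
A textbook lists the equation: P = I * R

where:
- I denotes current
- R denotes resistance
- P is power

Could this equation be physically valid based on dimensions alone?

No

I (current) has dimensions [I].
R (resistance) has dimensions [I^-2 L^2 M T^-3].
P (power) has dimensions [L^2 M T^-3].

Left side: [L^2 M T^-3]
Right side: [I^-1 L^2 M T^-3]

The two sides have different dimensions, so the equation is NOT dimensionally consistent.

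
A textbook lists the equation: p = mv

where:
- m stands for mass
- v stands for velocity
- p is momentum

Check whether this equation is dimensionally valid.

Yes

m (mass) has dimensions [M].
v (velocity) has dimensions [L T^-1].
p (momentum) has dimensions [L M T^-1].

Left side: [L M T^-1]
Right side: [L M T^-1]

Both sides have the same dimensions, so the equation is dimensionally consistent.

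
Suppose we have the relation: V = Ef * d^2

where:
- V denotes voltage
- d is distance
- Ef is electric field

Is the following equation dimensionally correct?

No

V (voltage) has dimensions [I^-1 L^2 M T^-3].
d (distance) has dimensions [L].
Ef (electric field) has dimensions [I^-1 L M T^-3].

Left side: [I^-1 L^2 M T^-3]
Right side: [I^-1 L^3 M T^-3]

The two sides have different dimensions, so the equation is NOT dimensionally consistent.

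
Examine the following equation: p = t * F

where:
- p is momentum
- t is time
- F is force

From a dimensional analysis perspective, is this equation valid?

Yes

p (momentum) has dimensions [L M T^-1].
t (time) has dimensions [T].
F (force) has dimensions [L M T^-2].

Left side: [L M T^-1]
Right side: [L M T^-1]

Both sides have the same dimensions, so the equation is dimensionally consistent.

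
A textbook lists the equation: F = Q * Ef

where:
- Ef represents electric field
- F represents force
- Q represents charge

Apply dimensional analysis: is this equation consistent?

Yes

Ef (electric field) has dimensions [I^-1 L M T^-3].
F (force) has dimensions [L M T^-2].
Q (charge) has dimensions [I T].

Left side: [L M T^-2]
Right side: [L M T^-2]

Both sides have the same dimensions, so the equation is dimensionally consistent.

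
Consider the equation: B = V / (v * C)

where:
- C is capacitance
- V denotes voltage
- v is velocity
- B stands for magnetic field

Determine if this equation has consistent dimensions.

No

C (capacitance) has dimensions [I^2 L^-2 M^-1 T^4].
V (voltage) has dimensions [I^-1 L^2 M T^-3].
v (velocity) has dimensions [L T^-1].
B (magnetic field) has dimensions [I^-1 M T^-2].

Left side: [I^-1 M T^-2]
Right side: [I^-3 L^3 M^2 T^-6]

The two sides have different dimensions, so the equation is NOT dimensionally consistent.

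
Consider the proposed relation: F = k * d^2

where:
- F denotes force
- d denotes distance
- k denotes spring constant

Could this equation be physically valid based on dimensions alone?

No

F (force) has dimensions [L M T^-2].
d (distance) has dimensions [L].
k (spring constant) has dimensions [M T^-2].

Left side: [L M T^-2]
Right side: [L^2 M T^-2]

The two sides have different dimensions, so the equation is NOT dimensionally consistent.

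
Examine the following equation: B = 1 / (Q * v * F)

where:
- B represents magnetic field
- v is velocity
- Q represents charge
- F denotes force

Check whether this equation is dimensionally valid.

No

B (magnetic field) has dimensions [I^-1 M T^-2].
v (velocity) has dimensions [L T^-1].
Q (charge) has dimensions [I T].
F (force) has dimensions [L M T^-2].

Left side: [I^-1 M T^-2]
Right side: [I^-1 L^-2 M^-1 T^2]

The two sides have different dimensions, so the equation is NOT dimensionally consistent.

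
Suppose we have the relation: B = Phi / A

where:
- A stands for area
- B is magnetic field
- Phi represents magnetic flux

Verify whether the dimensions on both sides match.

Yes

A (area) has dimensions [L^2].
B (magnetic field) has dimensions [I^-1 M T^-2].
Phi (magnetic flux) has dimensions [I^-1 L^2 M T^-2].

Left side: [I^-1 M T^-2]
Right side: [I^-1 M T^-2]

Both sides have the same dimensions, so the equation is dimensionally consistent.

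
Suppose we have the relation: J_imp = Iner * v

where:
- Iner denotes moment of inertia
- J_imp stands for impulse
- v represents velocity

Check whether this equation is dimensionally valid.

No

Iner (moment of inertia) has dimensions [L^2 M].
J_imp (impulse) has dimensions [L M T^-1].
v (velocity) has dimensions [L T^-1].

Left side: [L M T^-1]
Right side: [L^3 M T^-1]

The two sides have different dimensions, so the equation is NOT dimensionally consistent.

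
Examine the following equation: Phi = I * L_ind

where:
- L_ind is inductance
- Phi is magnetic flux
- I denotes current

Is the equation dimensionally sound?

Yes

L_ind (inductance) has dimensions [I^-2 L^2 M T^-2].
Phi (magnetic flux) has dimensions [I^-1 L^2 M T^-2].
I (current) has dimensions [I].

Left side: [I^-1 L^2 M T^-2]
Right side: [I^-1 L^2 M T^-2]

Both sides have the same dimensions, so the equation is dimensionally consistent.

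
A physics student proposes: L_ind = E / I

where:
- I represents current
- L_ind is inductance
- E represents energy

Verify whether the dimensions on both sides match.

No

I (current) has dimensions [I].
L_ind (inductance) has dimensions [I^-2 L^2 M T^-2].
E (energy) has dimensions [L^2 M T^-2].

Left side: [I^-2 L^2 M T^-2]
Right side: [I^-1 L^2 M T^-2]

The two sides have different dimensions, so the equation is NOT dimensionally consistent.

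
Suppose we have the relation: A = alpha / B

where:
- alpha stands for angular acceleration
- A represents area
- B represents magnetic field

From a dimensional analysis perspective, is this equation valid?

No

alpha (angular acceleration) has dimensions [T^-2].
A (area) has dimensions [L^2].
B (magnetic field) has dimensions [I^-1 M T^-2].

Left side: [L^2]
Right side: [I M^-1]

The two sides have different dimensions, so the equation is NOT dimensionally consistent.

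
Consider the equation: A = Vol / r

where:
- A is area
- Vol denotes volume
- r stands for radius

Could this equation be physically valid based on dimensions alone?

Yes

A (area) has dimensions [L^2].
Vol (volume) has dimensions [L^3].
r (radius) has dimensions [L].

Left side: [L^2]
Right side: [L^2]

Both sides have the same dimensions, so the equation is dimensionally consistent.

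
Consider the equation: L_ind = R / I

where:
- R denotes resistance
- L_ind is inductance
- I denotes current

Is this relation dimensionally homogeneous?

No

R (resistance) has dimensions [I^-2 L^2 M T^-3].
L_ind (inductance) has dimensions [I^-2 L^2 M T^-2].
I (current) has dimensions [I].

Left side: [I^-2 L^2 M T^-2]
Right side: [I^-3 L^2 M T^-3]

The two sides have different dimensions, so the equation is NOT dimensionally consistent.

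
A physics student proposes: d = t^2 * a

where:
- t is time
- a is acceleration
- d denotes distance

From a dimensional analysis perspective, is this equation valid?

Yes

t (time) has dimensions [T].
a (acceleration) has dimensions [L T^-2].
d (distance) has dimensions [L].

Left side: [L]
Right side: [L]

Both sides have the same dimensions, so the equation is dimensionally consistent.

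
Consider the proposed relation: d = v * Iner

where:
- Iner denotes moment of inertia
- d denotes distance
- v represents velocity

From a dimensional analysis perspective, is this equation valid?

No

Iner (moment of inertia) has dimensions [L^2 M].
d (distance) has dimensions [L].
v (velocity) has dimensions [L T^-1].

Left side: [L]
Right side: [L^3 M T^-1]

The two sides have different dimensions, so the equation is NOT dimensionally consistent.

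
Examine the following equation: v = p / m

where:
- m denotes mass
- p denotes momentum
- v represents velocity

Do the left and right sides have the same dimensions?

Yes

m (mass) has dimensions [M].
p (momentum) has dimensions [L M T^-1].
v (velocity) has dimensions [L T^-1].

Left side: [L T^-1]
Right side: [L T^-1]

Both sides have the same dimensions, so the equation is dimensionally consistent.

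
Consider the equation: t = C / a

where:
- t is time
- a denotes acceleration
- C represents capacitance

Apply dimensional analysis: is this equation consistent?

No

t (time) has dimensions [T].
a (acceleration) has dimensions [L T^-2].
C (capacitance) has dimensions [I^2 L^-2 M^-1 T^4].

Left side: [T]
Right side: [I^2 L^-3 M^-1 T^6]

The two sides have different dimensions, so the equation is NOT dimensionally consistent.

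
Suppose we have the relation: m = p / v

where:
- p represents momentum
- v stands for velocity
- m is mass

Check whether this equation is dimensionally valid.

Yes

p (momentum) has dimensions [L M T^-1].
v (velocity) has dimensions [L T^-1].
m (mass) has dimensions [M].

Left side: [M]
Right side: [M]

Both sides have the same dimensions, so the equation is dimensionally consistent.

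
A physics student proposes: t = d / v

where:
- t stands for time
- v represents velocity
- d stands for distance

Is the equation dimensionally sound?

Yes

t (time) has dimensions [T].
v (velocity) has dimensions [L T^-1].
d (distance) has dimensions [L].

Left side: [T]
Right side: [T]

Both sides have the same dimensions, so the equation is dimensionally consistent.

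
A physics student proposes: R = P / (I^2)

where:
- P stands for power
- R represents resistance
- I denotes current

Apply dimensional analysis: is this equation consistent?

Yes

P (power) has dimensions [L^2 M T^-3].
R (resistance) has dimensions [I^-2 L^2 M T^-3].
I (current) has dimensions [I].

Left side: [I^-2 L^2 M T^-3]
Right side: [I^-2 L^2 M T^-3]

Both sides have the same dimensions, so the equation is dimensionally consistent.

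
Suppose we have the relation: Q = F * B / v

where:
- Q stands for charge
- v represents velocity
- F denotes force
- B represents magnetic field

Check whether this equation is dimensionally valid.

No

Q (charge) has dimensions [I T].
v (velocity) has dimensions [L T^-1].
F (force) has dimensions [L M T^-2].
B (magnetic field) has dimensions [I^-1 M T^-2].

Left side: [I T]
Right side: [I^-1 M^2 T^-3]

The two sides have different dimensions, so the equation is NOT dimensionally consistent.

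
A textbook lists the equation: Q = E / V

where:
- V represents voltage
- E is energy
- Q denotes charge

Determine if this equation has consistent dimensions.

Yes

V (voltage) has dimensions [I^-1 L^2 M T^-3].
E (energy) has dimensions [L^2 M T^-2].
Q (charge) has dimensions [I T].

Left side: [I T]
Right side: [I T]

Both sides have the same dimensions, so the equation is dimensionally consistent.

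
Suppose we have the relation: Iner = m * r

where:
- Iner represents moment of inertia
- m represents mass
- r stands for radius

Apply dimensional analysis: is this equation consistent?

No

Iner (moment of inertia) has dimensions [L^2 M].
m (mass) has dimensions [M].
r (radius) has dimensions [L].

Left side: [L^2 M]
Right side: [L M]

The two sides have different dimensions, so the equation is NOT dimensionally consistent.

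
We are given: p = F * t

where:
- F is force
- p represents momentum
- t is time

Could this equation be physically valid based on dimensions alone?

Yes

F (force) has dimensions [L M T^-2].
p (momentum) has dimensions [L M T^-1].
t (time) has dimensions [T].

Left side: [L M T^-1]
Right side: [L M T^-1]

Both sides have the same dimensions, so the equation is dimensionally consistent.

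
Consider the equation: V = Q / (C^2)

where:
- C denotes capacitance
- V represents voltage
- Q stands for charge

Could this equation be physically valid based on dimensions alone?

No

C (capacitance) has dimensions [I^2 L^-2 M^-1 T^4].
V (voltage) has dimensions [I^-1 L^2 M T^-3].
Q (charge) has dimensions [I T].

Left side: [I^-1 L^2 M T^-3]
Right side: [I^-3 L^4 M^2 T^-7]

The two sides have different dimensions, so the equation is NOT dimensionally consistent.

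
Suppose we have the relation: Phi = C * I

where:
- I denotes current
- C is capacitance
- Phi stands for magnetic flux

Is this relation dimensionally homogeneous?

No

I (current) has dimensions [I].
C (capacitance) has dimensions [I^2 L^-2 M^-1 T^4].
Phi (magnetic flux) has dimensions [I^-1 L^2 M T^-2].

Left side: [I^-1 L^2 M T^-2]
Right side: [I^3 L^-2 M^-1 T^4]

The two sides have different dimensions, so the equation is NOT dimensionally consistent.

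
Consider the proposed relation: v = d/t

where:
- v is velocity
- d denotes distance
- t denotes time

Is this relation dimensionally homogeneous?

Yes

v (velocity) has dimensions [L T^-1].
d (distance) has dimensions [L].
t (time) has dimensions [T].

Left side: [L T^-1]
Right side: [L T^-1]

Both sides have the same dimensions, so the equation is dimensionally consistent.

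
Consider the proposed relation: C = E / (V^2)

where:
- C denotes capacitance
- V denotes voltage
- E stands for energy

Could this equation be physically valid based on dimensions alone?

Yes

C (capacitance) has dimensions [I^2 L^-2 M^-1 T^4].
V (voltage) has dimensions [I^-1 L^2 M T^-3].
E (energy) has dimensions [L^2 M T^-2].

Left side: [I^2 L^-2 M^-1 T^4]
Right side: [I^2 L^-2 M^-1 T^4]

Both sides have the same dimensions, so the equation is dimensionally consistent.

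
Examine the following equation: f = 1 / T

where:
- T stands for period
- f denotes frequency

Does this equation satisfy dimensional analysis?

Yes

T (period) has dimensions [T].
f (frequency) has dimensions [T^-1].

Left side: [T^-1]
Right side: [T^-1]

Both sides have the same dimensions, so the equation is dimensionally consistent.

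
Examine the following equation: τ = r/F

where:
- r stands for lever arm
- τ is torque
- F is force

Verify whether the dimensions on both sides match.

No

r (lever arm) has dimensions [L].
τ (torque) has dimensions [L^2 M T^-2].
F (force) has dimensions [L M T^-2].

Left side: [L^2 M T^-2]
Right side: [M^-1 T^2]

The two sides have different dimensions, so the equation is NOT dimensionally consistent.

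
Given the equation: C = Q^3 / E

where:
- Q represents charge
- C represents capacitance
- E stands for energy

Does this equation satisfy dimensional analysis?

No

Q (charge) has dimensions [I T].
C (capacitance) has dimensions [I^2 L^-2 M^-1 T^4].
E (energy) has dimensions [L^2 M T^-2].

Left side: [I^2 L^-2 M^-1 T^4]
Right side: [I^3 L^-2 M^-1 T^5]

The two sides have different dimensions, so the equation is NOT dimensionally consistent.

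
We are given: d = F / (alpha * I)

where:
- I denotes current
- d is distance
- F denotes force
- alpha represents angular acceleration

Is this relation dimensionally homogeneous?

No

I (current) has dimensions [I].
d (distance) has dimensions [L].
F (force) has dimensions [L M T^-2].
alpha (angular acceleration) has dimensions [T^-2].

Left side: [L]
Right side: [I^-1 L M]

The two sides have different dimensions, so the equation is NOT dimensionally consistent.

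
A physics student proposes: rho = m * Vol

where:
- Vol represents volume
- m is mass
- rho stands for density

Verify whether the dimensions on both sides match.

No

Vol (volume) has dimensions [L^3].
m (mass) has dimensions [M].
rho (density) has dimensions [L^-3 M].

Left side: [L^-3 M]
Right side: [L^3 M]

The two sides have different dimensions, so the equation is NOT dimensionally consistent.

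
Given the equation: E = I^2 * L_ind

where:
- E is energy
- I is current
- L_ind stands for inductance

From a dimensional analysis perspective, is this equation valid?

Yes

E (energy) has dimensions [L^2 M T^-2].
I (current) has dimensions [I].
L_ind (inductance) has dimensions [I^-2 L^2 M T^-2].

Left side: [L^2 M T^-2]
Right side: [L^2 M T^-2]

Both sides have the same dimensions, so the equation is dimensionally consistent.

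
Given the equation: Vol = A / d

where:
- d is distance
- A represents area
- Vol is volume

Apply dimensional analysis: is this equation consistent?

No

d (distance) has dimensions [L].
A (area) has dimensions [L^2].
Vol (volume) has dimensions [L^3].

Left side: [L^3]
Right side: [L]

The two sides have different dimensions, so the equation is NOT dimensionally consistent.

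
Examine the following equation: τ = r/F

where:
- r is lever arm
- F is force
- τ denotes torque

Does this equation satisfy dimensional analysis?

No

r (lever arm) has dimensions [L].
F (force) has dimensions [L M T^-2].
τ (torque) has dimensions [L^2 M T^-2].

Left side: [L^2 M T^-2]
Right side: [M^-1 T^2]

The two sides have different dimensions, so the equation is NOT dimensionally consistent.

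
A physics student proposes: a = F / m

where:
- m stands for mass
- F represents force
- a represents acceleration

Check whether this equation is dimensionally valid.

Yes

m (mass) has dimensions [M].
F (force) has dimensions [L M T^-2].
a (acceleration) has dimensions [L T^-2].

Left side: [L T^-2]
Right side: [L T^-2]

Both sides have the same dimensions, so the equation is dimensionally consistent.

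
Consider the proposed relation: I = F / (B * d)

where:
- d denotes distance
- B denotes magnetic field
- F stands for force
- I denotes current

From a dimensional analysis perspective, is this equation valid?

Yes

d (distance) has dimensions [L].
B (magnetic field) has dimensions [I^-1 M T^-2].
F (force) has dimensions [L M T^-2].
I (current) has dimensions [I].

Left side: [I]
Right side: [I]

Both sides have the same dimensions, so the equation is dimensionally consistent.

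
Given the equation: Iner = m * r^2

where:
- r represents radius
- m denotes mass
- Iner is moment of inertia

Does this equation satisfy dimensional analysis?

Yes

r (radius) has dimensions [L].
m (mass) has dimensions [M].
Iner (moment of inertia) has dimensions [L^2 M].

Left side: [L^2 M]
Right side: [L^2 M]

Both sides have the same dimensions, so the equation is dimensionally consistent.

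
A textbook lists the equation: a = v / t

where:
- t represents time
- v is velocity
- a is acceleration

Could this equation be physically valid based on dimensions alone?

Yes

t (time) has dimensions [T].
v (velocity) has dimensions [L T^-1].
a (acceleration) has dimensions [L T^-2].

Left side: [L T^-2]
Right side: [L T^-2]

Both sides have the same dimensions, so the equation is dimensionally consistent.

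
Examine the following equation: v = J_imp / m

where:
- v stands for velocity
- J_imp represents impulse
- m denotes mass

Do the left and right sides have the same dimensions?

Yes

v (velocity) has dimensions [L T^-1].
J_imp (impulse) has dimensions [L M T^-1].
m (mass) has dimensions [M].

Left side: [L T^-1]
Right side: [L T^-1]

Both sides have the same dimensions, so the equation is dimensionally consistent.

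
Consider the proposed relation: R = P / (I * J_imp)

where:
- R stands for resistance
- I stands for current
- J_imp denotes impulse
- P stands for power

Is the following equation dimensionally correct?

No

R (resistance) has dimensions [I^-2 L^2 M T^-3].
I (current) has dimensions [I].
J_imp (impulse) has dimensions [L M T^-1].
P (power) has dimensions [L^2 M T^-3].

Left side: [I^-2 L^2 M T^-3]
Right side: [I^-1 L T^-2]

The two sides have different dimensions, so the equation is NOT dimensionally consistent.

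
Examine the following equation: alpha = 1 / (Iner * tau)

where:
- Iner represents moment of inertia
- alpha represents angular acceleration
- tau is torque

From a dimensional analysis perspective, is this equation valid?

No

Iner (moment of inertia) has dimensions [L^2 M].
alpha (angular acceleration) has dimensions [T^-2].
tau (torque) has dimensions [L^2 M T^-2].

Left side: [T^-2]
Right side: [L^-4 M^-2 T^2]

The two sides have different dimensions, so the equation is NOT dimensionally consistent.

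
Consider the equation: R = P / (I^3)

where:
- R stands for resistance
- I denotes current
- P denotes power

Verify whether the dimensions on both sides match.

No

R (resistance) has dimensions [I^-2 L^2 M T^-3].
I (current) has dimensions [I].
P (power) has dimensions [L^2 M T^-3].

Left side: [I^-2 L^2 M T^-3]
Right side: [I^-3 L^2 M T^-3]

The two sides have different dimensions, so the equation is NOT dimensionally consistent.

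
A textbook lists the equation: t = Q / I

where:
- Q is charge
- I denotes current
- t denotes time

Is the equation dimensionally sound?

Yes

Q (charge) has dimensions [I T].
I (current) has dimensions [I].
t (time) has dimensions [T].

Left side: [T]
Right side: [T]

Both sides have the same dimensions, so the equation is dimensionally consistent.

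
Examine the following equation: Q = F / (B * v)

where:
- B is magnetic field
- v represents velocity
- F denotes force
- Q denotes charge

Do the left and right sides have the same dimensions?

Yes

B (magnetic field) has dimensions [I^-1 M T^-2].
v (velocity) has dimensions [L T^-1].
F (force) has dimensions [L M T^-2].
Q (charge) has dimensions [I T].

Left side: [I T]
Right side: [I T]

Both sides have the same dimensions, so the equation is dimensionally consistent.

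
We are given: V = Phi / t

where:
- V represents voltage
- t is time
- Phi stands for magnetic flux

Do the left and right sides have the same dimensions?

Yes

V (voltage) has dimensions [I^-1 L^2 M T^-3].
t (time) has dimensions [T].
Phi (magnetic flux) has dimensions [I^-1 L^2 M T^-2].

Left side: [I^-1 L^2 M T^-3]
Right side: [I^-1 L^2 M T^-3]

Both sides have the same dimensions, so the equation is dimensionally consistent.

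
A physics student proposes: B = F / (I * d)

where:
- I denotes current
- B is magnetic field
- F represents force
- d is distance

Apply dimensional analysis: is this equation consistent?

Yes

I (current) has dimensions [I].
B (magnetic field) has dimensions [I^-1 M T^-2].
F (force) has dimensions [L M T^-2].
d (distance) has dimensions [L].

Left side: [I^-1 M T^-2]
Right side: [I^-1 M T^-2]

Both sides have the same dimensions, so the equation is dimensionally consistent.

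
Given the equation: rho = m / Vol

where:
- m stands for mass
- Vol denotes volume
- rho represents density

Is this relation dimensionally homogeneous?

Yes

m (mass) has dimensions [M].
Vol (volume) has dimensions [L^3].
rho (density) has dimensions [L^-3 M].

Left side: [L^-3 M]
Right side: [L^-3 M]

Both sides have the same dimensions, so the equation is dimensionally consistent.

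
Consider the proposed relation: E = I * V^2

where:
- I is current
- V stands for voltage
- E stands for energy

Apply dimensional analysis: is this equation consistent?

No

I (current) has dimensions [I].
V (voltage) has dimensions [I^-1 L^2 M T^-3].
E (energy) has dimensions [L^2 M T^-2].

Left side: [L^2 M T^-2]
Right side: [I^-1 L^4 M^2 T^-6]

The two sides have different dimensions, so the equation is NOT dimensionally consistent.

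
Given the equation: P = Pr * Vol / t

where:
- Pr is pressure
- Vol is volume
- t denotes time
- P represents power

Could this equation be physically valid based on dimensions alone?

Yes

Pr (pressure) has dimensions [L^-1 M T^-2].
Vol (volume) has dimensions [L^3].
t (time) has dimensions [T].
P (power) has dimensions [L^2 M T^-3].

Left side: [L^2 M T^-3]
Right side: [L^2 M T^-3]

Both sides have the same dimensions, so the equation is dimensionally consistent.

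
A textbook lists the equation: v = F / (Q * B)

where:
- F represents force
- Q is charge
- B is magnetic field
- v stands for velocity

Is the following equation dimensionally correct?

Yes

F (force) has dimensions [L M T^-2].
Q (charge) has dimensions [I T].
B (magnetic field) has dimensions [I^-1 M T^-2].
v (velocity) has dimensions [L T^-1].

Left side: [L T^-1]
Right side: [L T^-1]

Both sides have the same dimensions, so the equation is dimensionally consistent.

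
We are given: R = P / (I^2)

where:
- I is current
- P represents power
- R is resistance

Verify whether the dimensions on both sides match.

Yes

I (current) has dimensions [I].
P (power) has dimensions [L^2 M T^-3].
R (resistance) has dimensions [I^-2 L^2 M T^-3].

Left side: [I^-2 L^2 M T^-3]
Right side: [I^-2 L^2 M T^-3]

Both sides have the same dimensions, so the equation is dimensionally consistent.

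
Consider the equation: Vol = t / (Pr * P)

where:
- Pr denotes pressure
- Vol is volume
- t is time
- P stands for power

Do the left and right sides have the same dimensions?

No

Pr (pressure) has dimensions [L^-1 M T^-2].
Vol (volume) has dimensions [L^3].
t (time) has dimensions [T].
P (power) has dimensions [L^2 M T^-3].

Left side: [L^3]
Right side: [L^-1 M^-2 T^6]

The two sides have different dimensions, so the equation is NOT dimensionally consistent.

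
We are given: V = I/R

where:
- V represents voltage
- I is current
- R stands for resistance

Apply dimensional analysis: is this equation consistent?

No

V (voltage) has dimensions [I^-1 L^2 M T^-3].
I (current) has dimensions [I].
R (resistance) has dimensions [I^-2 L^2 M T^-3].

Left side: [I^-1 L^2 M T^-3]
Right side: [I^3 L^-2 M^-1 T^3]

The two sides have different dimensions, so the equation is NOT dimensionally consistent.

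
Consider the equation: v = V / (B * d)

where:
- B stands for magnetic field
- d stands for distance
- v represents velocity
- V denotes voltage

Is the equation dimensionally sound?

Yes

B (magnetic field) has dimensions [I^-1 M T^-2].
d (distance) has dimensions [L].
v (velocity) has dimensions [L T^-1].
V (voltage) has dimensions [I^-1 L^2 M T^-3].

Left side: [L T^-1]
Right side: [L T^-1]

Both sides have the same dimensions, so the equation is dimensionally consistent.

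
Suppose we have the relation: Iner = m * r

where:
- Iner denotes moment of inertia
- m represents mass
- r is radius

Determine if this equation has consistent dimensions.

No

Iner (moment of inertia) has dimensions [L^2 M].
m (mass) has dimensions [M].
r (radius) has dimensions [L].

Left side: [L^2 M]
Right side: [L M]

The two sides have different dimensions, so the equation is NOT dimensionally consistent.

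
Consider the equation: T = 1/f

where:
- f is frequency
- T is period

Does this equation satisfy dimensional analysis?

Yes

f (frequency) has dimensions [T^-1].
T (period) has dimensions [T].

Left side: [T]
Right side: [T]

Both sides have the same dimensions, so the equation is dimensionally consistent.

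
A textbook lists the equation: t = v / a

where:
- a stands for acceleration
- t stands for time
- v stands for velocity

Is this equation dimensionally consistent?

Yes

a (acceleration) has dimensions [L T^-2].
t (time) has dimensions [T].
v (velocity) has dimensions [L T^-1].

Left side: [T]
Right side: [T]

Both sides have the same dimensions, so the equation is dimensionally consistent.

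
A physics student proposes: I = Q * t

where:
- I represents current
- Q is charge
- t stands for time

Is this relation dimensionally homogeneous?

No

I (current) has dimensions [I].
Q (charge) has dimensions [I T].
t (time) has dimensions [T].

Left side: [I]
Right side: [I T^2]

The two sides have different dimensions, so the equation is NOT dimensionally consistent.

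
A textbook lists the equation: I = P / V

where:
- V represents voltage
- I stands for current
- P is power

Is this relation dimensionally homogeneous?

Yes

V (voltage) has dimensions [I^-1 L^2 M T^-3].
I (current) has dimensions [I].
P (power) has dimensions [L^2 M T^-3].

Left side: [I]
Right side: [I]

Both sides have the same dimensions, so the equation is dimensionally consistent.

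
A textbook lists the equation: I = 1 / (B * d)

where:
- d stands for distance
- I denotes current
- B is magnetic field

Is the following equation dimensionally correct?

No

d (distance) has dimensions [L].
I (current) has dimensions [I].
B (magnetic field) has dimensions [I^-1 M T^-2].

Left side: [I]
Right side: [I L^-1 M^-1 T^2]

The two sides have different dimensions, so the equation is NOT dimensionally consistent.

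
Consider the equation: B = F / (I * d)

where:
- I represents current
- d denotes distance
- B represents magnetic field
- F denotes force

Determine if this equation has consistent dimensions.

Yes

I (current) has dimensions [I].
d (distance) has dimensions [L].
B (magnetic field) has dimensions [I^-1 M T^-2].
F (force) has dimensions [L M T^-2].

Left side: [I^-1 M T^-2]
Right side: [I^-1 M T^-2]

Both sides have the same dimensions, so the equation is dimensionally consistent.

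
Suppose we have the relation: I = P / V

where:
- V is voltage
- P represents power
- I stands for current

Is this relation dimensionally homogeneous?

Yes

V (voltage) has dimensions [I^-1 L^2 M T^-3].
P (power) has dimensions [L^2 M T^-3].
I (current) has dimensions [I].

Left side: [I]
Right side: [I]

Both sides have the same dimensions, so the equation is dimensionally consistent.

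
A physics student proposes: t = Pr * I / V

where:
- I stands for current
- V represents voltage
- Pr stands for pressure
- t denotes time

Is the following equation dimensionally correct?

No

I (current) has dimensions [I].
V (voltage) has dimensions [I^-1 L^2 M T^-3].
Pr (pressure) has dimensions [L^-1 M T^-2].
t (time) has dimensions [T].

Left side: [T]
Right side: [I^2 L^-3 T]

The two sides have different dimensions, so the equation is NOT dimensionally consistent.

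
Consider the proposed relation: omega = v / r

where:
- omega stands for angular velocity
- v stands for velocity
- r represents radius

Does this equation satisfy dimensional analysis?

Yes

omega (angular velocity) has dimensions [T^-1].
v (velocity) has dimensions [L T^-1].
r (radius) has dimensions [L].

Left side: [T^-1]
Right side: [T^-1]

Both sides have the same dimensions, so the equation is dimensionally consistent.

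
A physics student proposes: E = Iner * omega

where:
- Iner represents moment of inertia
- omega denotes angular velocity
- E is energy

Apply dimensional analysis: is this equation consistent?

No

Iner (moment of inertia) has dimensions [L^2 M].
omega (angular velocity) has dimensions [T^-1].
E (energy) has dimensions [L^2 M T^-2].

Left side: [L^2 M T^-2]
Right side: [L^2 M T^-1]

The two sides have different dimensions, so the equation is NOT dimensionally consistent.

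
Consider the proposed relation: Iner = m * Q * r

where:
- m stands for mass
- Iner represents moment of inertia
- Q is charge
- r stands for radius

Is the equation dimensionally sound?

No

m (mass) has dimensions [M].
Iner (moment of inertia) has dimensions [L^2 M].
Q (charge) has dimensions [I T].
r (radius) has dimensions [L].

Left side: [L^2 M]
Right side: [I L M T]

The two sides have different dimensions, so the equation is NOT dimensionally consistent.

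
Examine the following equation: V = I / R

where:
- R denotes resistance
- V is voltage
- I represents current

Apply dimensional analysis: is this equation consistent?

No

R (resistance) has dimensions [I^-2 L^2 M T^-3].
V (voltage) has dimensions [I^-1 L^2 M T^-3].
I (current) has dimensions [I].

Left side: [I^-1 L^2 M T^-3]
Right side: [I^3 L^-2 M^-1 T^3]

The two sides have different dimensions, so the equation is NOT dimensionally consistent.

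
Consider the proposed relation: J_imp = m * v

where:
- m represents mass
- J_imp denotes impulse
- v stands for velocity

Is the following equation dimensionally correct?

Yes

m (mass) has dimensions [M].
J_imp (impulse) has dimensions [L M T^-1].
v (velocity) has dimensions [L T^-1].

Left side: [L M T^-1]
Right side: [L M T^-1]

Both sides have the same dimensions, so the equation is dimensionally consistent.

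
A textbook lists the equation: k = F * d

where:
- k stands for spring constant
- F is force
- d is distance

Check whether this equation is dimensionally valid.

No

k (spring constant) has dimensions [M T^-2].
F (force) has dimensions [L M T^-2].
d (distance) has dimensions [L].

Left side: [M T^-2]
Right side: [L^2 M T^-2]

The two sides have different dimensions, so the equation is NOT dimensionally consistent.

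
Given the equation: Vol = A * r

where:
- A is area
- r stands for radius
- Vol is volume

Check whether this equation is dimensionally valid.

Yes

A (area) has dimensions [L^2].
r (radius) has dimensions [L].
Vol (volume) has dimensions [L^3].

Left side: [L^3]
Right side: [L^3]

Both sides have the same dimensions, so the equation is dimensionally consistent.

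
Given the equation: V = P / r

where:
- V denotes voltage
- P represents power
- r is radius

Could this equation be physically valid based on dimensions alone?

No

V (voltage) has dimensions [I^-1 L^2 M T^-3].
P (power) has dimensions [L^2 M T^-3].
r (radius) has dimensions [L].

Left side: [I^-1 L^2 M T^-3]
Right side: [L M T^-3]

The two sides have different dimensions, so the equation is NOT dimensionally consistent.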